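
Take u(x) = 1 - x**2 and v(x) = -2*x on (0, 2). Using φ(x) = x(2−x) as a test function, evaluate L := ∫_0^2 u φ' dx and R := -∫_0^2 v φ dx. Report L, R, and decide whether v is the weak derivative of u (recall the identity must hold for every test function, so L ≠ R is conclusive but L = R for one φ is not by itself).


LHS = 8/3, RHS = 8/3. Yes, v = u' weakly.

u(x) = 1 - x**2, classical derivative u'(x) = -2*x.
φ(x) = x(2−x), so φ'(x) = 2 - 2*x.
Note φ(0) = φ(2) = 0, so the boundary term u·φ vanishes.
LHS = ∫_0^2 u(x) φ'(x) dx = ∫_0^2 (2*x^3 - 2*x^2 - 2*x + 2) dx. Term by term:
  ∫_0^2 2*x^3 dx = 8;  ∫_0^2 -2*x^2 dx = -16/3;  ∫_0^2 -2*x dx = -4;
  ∫_0^2 2 dx = 4.
Sum: 8 − 16/3 − 4 + 4 = 8/3.
So LHS = 8/3.
∫_0^2 v(x) φ(x) dx = ∫_0^2 (2*x^3 - 4*x^2) dx. Term by term:
  ∫_0^2 2*x^3 dx = 8;  ∫_0^2 -4*x^2 dx = -32/3.
Sum: 8 − 32/3 = -8/3.
So RHS = -∫_0^2 v(x) φ(x) dx = 8/3.
LHS = RHS, so the identity holds for this test φ.
Moreover u is smooth here and v(x) = u'(x) = -2*x pointwise, so the identity holds for every test function. Hence v is the weak derivative of u.


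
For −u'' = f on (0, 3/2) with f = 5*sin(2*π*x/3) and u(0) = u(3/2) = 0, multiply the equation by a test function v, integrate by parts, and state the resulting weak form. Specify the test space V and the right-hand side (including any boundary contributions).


V = H^1_0(0, 3/2) (so v(0) = v(3/2) = 0); weak form: ∫_0^3/2 u'v' dx = ∫_0^3/2 (5*sin(2*π*x/3)) v dx for all v ∈ V.

Multiply both sides by a test function v and integrate from 0 to 3/2:
  ∫_0^3/2 −u''(x) v(x) dx = ∫_0^3/2 f(x) v(x) dx.
Integrate the LHS by parts once:
  ∫_0^3/2 −u'' v dx = −[u'(x) v(x)]_0^3/2 + ∫_0^3/2 u'(x) v'(x) dx.
Thus ∫_0^3/2 u'(x) v'(x) dx = ∫_0^3/2 f(x) v(x) dx + [u'(x) v(x)]_0^3/2.
Choose V so that boundary terms are either known or forced to vanish.
u is Dirichlet: u(0) = u(3/2) = 0. Let V = H^1_0(0, 3/2); then v(0) = v(3/2) = 0, and [u' v]_0^3/2 = 0.
Weak formulation: find u (satisfying any essential BC) such that ∫_0^3/2 u'(x) v'(x) dx = ∫_0^3/2 f v dx for all v ∈ V.
Substituting f(x) = 5*sin(2*π*x/3), the right-hand side is ∫_0^3/2 (5*sin(2*π*x/3)) v dx.


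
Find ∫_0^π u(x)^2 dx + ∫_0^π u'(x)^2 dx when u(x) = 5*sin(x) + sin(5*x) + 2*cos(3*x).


||u||_{H^1(0,π)}^2 = 58*π

u'(x) = -6*sin(3*x) + 5*cos(x) + 5*cos(5*x).
Expand u² and (u')² and integrate term by term on (0, π), using: for integers n ≥ 1, ∫_0^π sin²(nx) dx = ∫_0^π cos²(nx) dx = π/2; for n ≠ n', ∫_0^π sin(nx)sin(n'x) dx = ∫_0^π cos(nx)cos(n'x) dx = 0; and by product-to-sum, ∫_0^π sin(nx)cos(n'x) dx = ½∫_0^π [sin((n+n')x) + sin((n−n')x)] dx, which is 0 when n+n' is even and 2n/(n²−n'²) when n+n' is odd (it need not vanish on (0, π)).
  u² squared terms: (2)²·∫cos(3x)² dx = 4·π/2 = 2*π;  (5)²·∫sin(x)² dx = 25·π/2 = 25*π/2;  (1)²·∫sin(5x)² dx = 1·π/2 = π/2.
  u² cross terms: 2·(2)·(5)·∫cos(3x)·sin(x) dx = 20·(0) = 0;  2·(2)·(1)·∫cos(3x)·sin(5x) dx = 4·(0) = 0;  2·(5)·(1)·∫sin(x)·sin(5x) dx = 10·(0) = 0.
  So ∫_0^π u² dx = 2*π + 25*π/2 + π/2 + 0 + 0 + 0 = 15*π.
  (u')² squared terms: (-6)²·∫sin(3x)² dx = 36·π/2 = 18*π;  (5)²·∫cos(x)² dx = 25·π/2 = 25*π/2;  (5)²·∫cos(5x)² dx = 25·π/2 = 25*π/2.
  (u')² cross terms: 2·(-6)·(5)·∫sin(3x)·cos(x) dx = -60·(0) = 0;  2·(-6)·(5)·∫sin(3x)·cos(5x) dx = -60·(0) = 0;  2·(5)·(5)·∫cos(x)·cos(5x) dx = 50·(0) = 0.
  So ∫_0^π (u')² dx = 18*π + 25*π/2 + 25*π/2 + 0 + 0 + 0 = 43*π.
||u||_{H^1}^2 = (15*π) + (43*π) = 58*π.


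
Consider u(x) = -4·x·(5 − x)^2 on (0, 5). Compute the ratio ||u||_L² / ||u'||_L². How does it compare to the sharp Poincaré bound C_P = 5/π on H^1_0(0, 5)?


||u||_L² / ||u'||_L² = 5*sqrt(14)/14 < C_P = 5/π.

u(x) = -4·x·(5 − x)^2, so u'(x) = 4*(5 - 3*x)*(x - 5).
u(x) = -4·x·(5 − x)^2 vanishes at x = 0 and x = 5, so u ∈ H^1_0(0, 5). Differentiate via the product rule and integrate the resulting polynomials term by term.
  ∫_0^5 u² dx = ∫_0^5 (16*x^6 - 320*x^5 + 2400*x^4 - 8000*x^3 + 10000*x^2) dx. Term by term:
    ∫_0^5 16*x^6 dx = 1250000/7;  ∫_0^5 -320*x^5 dx = -2500000/3;  ∫_0^5 2400*x^4 dx = 1500000;
    ∫_0^5 -8000*x^3 dx = -1250000;  ∫_0^5 10000*x^2 dx = 1250000/3.
  Sum: 1250000/7 − 2500000/3 + 1500000 − 1250000 + 1250000/3 = 250000/21.
  ∫_0^5 (u')² dx = ∫_0^5 (144*x^4 - 1920*x^3 + 8800*x^2 - 16000*x + 10000) dx. Term by term:
    ∫_0^5 144*x^4 dx = 90000;  ∫_0^5 -1920*x^3 dx = -300000;  ∫_0^5 8800*x^2 dx = 1100000/3;
    ∫_0^5 -16000*x dx = -200000;  ∫_0^5 10000 dx = 50000.
  Sum: 90000 − 300000 + 1100000/3 − 200000 + 50000 = 20000/3.
∫_0^5 u² dx = 250000/21, so ||u||_L² = 500*sqrt(21)/21.
∫_0^5 (u')² dx = 20000/3, so ||u'||_L² = 100*sqrt(6)/3.
Ratio ||u||_L² / ||u'||_L² = 5*sqrt(14)/14.
Sharp Poincaré constant on H^1_0(0, 5) is C_P = L/π = 5/π, achieved by sin(π/5·x).
A polynomial bump cannot attain the sharp Poincaré constant (only the first sine eigenfunction does), so the ratio is strictly less than C_P, consistent with ||u||_L² ≤ C_P ||u'||_L².


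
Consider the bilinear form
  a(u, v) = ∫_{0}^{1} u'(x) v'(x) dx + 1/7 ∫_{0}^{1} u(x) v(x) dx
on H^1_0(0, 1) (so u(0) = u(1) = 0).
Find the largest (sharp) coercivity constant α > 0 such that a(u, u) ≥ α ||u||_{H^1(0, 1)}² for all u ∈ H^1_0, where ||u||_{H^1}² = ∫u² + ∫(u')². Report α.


α = (1/7 + π^2)/(1 + π^2)

Coercivity of a(·,·) on H^1_0(0, 1) means a(u, u) ≥ α ||u||_{H^1}² for every u ∈ H^1_0.
The interval has length L = 1, and Poincaré/coercivity depend only on L. Here a(u, u) = ∫(u')² + (1/7)·∫u².
Here 0 < c = 1/7 < 1. The condition a(u,u) ≥ α||u||_{H^1}² reads (1−α)∫(u')² ≥ (α−c)∫u². Any admissible α is ≤ 1 (rapidly oscillating u have ∫u²/∫(u')² → 0), and α = 1 would force 0 ≥ (1−c)∫u², impossible since c < 1; so 1−α > 0. By the sharp Poincaré inequality on H^1_0 of an interval of length L, ∫(u')² ≥ (π/L)²∫u² with equality for the first sine mode sin(π(x−x₀)/L) (x₀ the left endpoint), so the inequality holds for all u iff (1−α)(π/L)² ≥ α − c, i.e. α ≤ ((π/L)² + c)/((π/L)² + 1) = (1 + c(L/π)²)/(1 + (L/π)²). With (π/L)² = π^2 and c = 1/7, the largest admissible constant is α = ((π/L)² + c)/((π/L)² + 1).
Simplifying, α = (1/7 + π^2)/(1 + π^2).


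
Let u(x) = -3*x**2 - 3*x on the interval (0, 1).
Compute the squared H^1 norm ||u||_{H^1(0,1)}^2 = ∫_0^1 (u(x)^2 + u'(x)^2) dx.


||u||_{H^1}^2 = 483/10

The H^1 norm (squared) on an interval (0, L) is
  ||u||_{H^1}^2 = ∫_0^L u(x)^2 dx + ∫_0^L u'(x)^2 dx.
Compute u'(x) = -6*x - 3.
Then u(x)^2 = 9*x**4 + 18*x**3 + 9*x**2 and u'(x)^2 = 36*x**2 + 36*x + 9.
Integrate each monomial from 0 to 1 using ∫_0^1 c·x^n dx = c·1^(n+1)/(n+1):
  ∫_0^1 u(x)^2 dx = ∫_0^1 (9*x^4 + 18*x^3 + 9*x^2) dx. Term by term:
    ∫_0^1 9*x^4 dx = 9/5;  ∫_0^1 18*x^3 dx = 9/2;  ∫_0^1 9*x^2 dx = 3.
  Sum: 9/5 + 9/2 + 3 = 93/10.
  ∫_0^1 u'(x)^2 dx = ∫_0^1 (36*x^2 + 36*x + 9) dx. Term by term:
    ∫_0^1 36*x^2 dx = 12;  ∫_0^1 36*x dx = 18;  ∫_0^1 9 dx = 9.
  Sum: 12 + 18 + 9 = 39.
Adding: ||u||_{H^1}^2 = 93/10 + 39 = 483/10.


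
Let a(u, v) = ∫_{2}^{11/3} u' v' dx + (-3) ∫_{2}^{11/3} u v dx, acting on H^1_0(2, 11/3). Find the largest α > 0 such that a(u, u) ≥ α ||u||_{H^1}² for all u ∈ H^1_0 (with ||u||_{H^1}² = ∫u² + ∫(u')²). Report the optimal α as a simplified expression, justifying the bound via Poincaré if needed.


α = 3*(-25 + 3*π^2)/(25 + 9*π^2)

Coercivity of a(·,·) on H^1_0(2, 11/3) means a(u, u) ≥ α ||u||_{H^1}² for every u ∈ H^1_0.
The interval has length L = 5/3, and Poincaré/coercivity depend only on L. Here a(u, u) = ∫(u')² + (-3)·∫u².
Here c = -3 < 0 with |c| < (π/L)² = 9*π^2/25, so coercivity still holds. The condition a(u,u) ≥ α||u||_{H^1}² reads (1−α)∫(u')² ≥ (α−c)∫u². Any admissible α is ≤ 1 (rapidly oscillating u have ∫u²/∫(u')² → 0), and α = 1 would force 0 ≥ (1−c)∫u², impossible since c < 1; so 1−α > 0. By the sharp Poincaré inequality on H^1_0 of an interval of length L, ∫(u')² ≥ (π/L)²∫u² with equality for the first sine mode sin(π(x−x₀)/L) (x₀ the left endpoint), so the inequality holds for all u iff (1−α)(π/L)² ≥ α − c, i.e. α ≤ ((π/L)² + c)/((π/L)² + 1) = (1 + c(L/π)²)/(1 + (L/π)²). (Direct route, valid since c ≤ 0: Poincaré gives c∫u² ≥ c(L/π)²∫(u')², so a(u,u) ≥ (1 + c(L/π)²)∫(u')², while ||u||_{H^1}² ≤ (1 + (L/π)²)∫(u')²; dividing yields the same α.) With (π/L)² = 9*π^2/25 and c = -3, the largest admissible constant is α = ((π/L)² + c)/((π/L)² + 1).
Simplifying, α = 3*(-25 + 3*π^2)/(25 + 9*π^2).


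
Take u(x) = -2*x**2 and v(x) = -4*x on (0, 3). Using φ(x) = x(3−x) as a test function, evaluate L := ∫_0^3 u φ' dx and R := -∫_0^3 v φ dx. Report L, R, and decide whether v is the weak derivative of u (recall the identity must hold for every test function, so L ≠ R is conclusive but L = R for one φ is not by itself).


LHS = 27, RHS = 27. Yes, v = u' weakly.

u(x) = -2*x**2, classical derivative u'(x) = -4*x.
φ(x) = x(3−x), so φ'(x) = 3 - 2*x.
Note φ(0) = φ(3) = 0, so the boundary term u·φ vanishes.
LHS = ∫_0^3 u(x) φ'(x) dx = ∫_0^3 (4*x^3 - 6*x^2) dx. Term by term:
  ∫_0^3 4*x^3 dx = 81;  ∫_0^3 -6*x^2 dx = -54.
Sum: 81 − 54 = 27.
So LHS = 27.
∫_0^3 v(x) φ(x) dx = ∫_0^3 (4*x^3 - 12*x^2) dx. Term by term:
  ∫_0^3 4*x^3 dx = 81;  ∫_0^3 -12*x^2 dx = -108.
Sum: 81 − 108 = -27.
So RHS = -∫_0^3 v(x) φ(x) dx = 27.
LHS = RHS, so the identity holds for this test φ.
Moreover u is smooth here and v(x) = u'(x) = -4*x pointwise, so the identity holds for every test function. Hence v is the weak derivative of u.


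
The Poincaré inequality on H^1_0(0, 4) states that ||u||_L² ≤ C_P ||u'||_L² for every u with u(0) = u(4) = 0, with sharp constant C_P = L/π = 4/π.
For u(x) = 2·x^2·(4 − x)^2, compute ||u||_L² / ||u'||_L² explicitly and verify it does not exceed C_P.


||u||_L² / ||u'||_L² = 2*sqrt(3)/3 < C_P = 4/π.

u(x) = 2·x^2·(4 − x)^2, so u'(x) = 8*x*(x - 4)*(x - 2).
u(x) = 2·x^2·(4 − x)^2 vanishes at x = 0 and x = 4, so u ∈ H^1_0(0, 4). Differentiate via the product rule and integrate the resulting polynomials term by term.
  ∫_0^4 u² dx = ∫_0^4 (4*x^8 - 64*x^7 + 384*x^6 - 1024*x^5 + 1024*x^4) dx. Term by term:
    ∫_0^4 4*x^8 dx = 1048576/9;  ∫_0^4 -64*x^7 dx = -524288;  ∫_0^4 384*x^6 dx = 6291456/7;
    ∫_0^4 -1024*x^5 dx = -2097152/3;  ∫_0^4 1024*x^4 dx = 1048576/5.
  Sum: 1048576/9 − 524288 + 6291456/7 − 2097152/3 + 1048576/5 = 524288/315.
  ∫_0^4 (u')² dx = ∫_0^4 (64*x^6 - 768*x^5 + 3328*x^4 - 6144*x^3 + 4096*x^2) dx. Term by term:
    ∫_0^4 64*x^6 dx = 1048576/7;  ∫_0^4 -768*x^5 dx = -524288;  ∫_0^4 3328*x^4 dx = 3407872/5;
    ∫_0^4 -6144*x^3 dx = -393216;  ∫_0^4 4096*x^2 dx = 262144/3.
  Sum: 1048576/7 − 524288 + 3407872/5 − 393216 + 262144/3 = 131072/105.
∫_0^4 u² dx = 524288/315, so ||u||_L² = 512*sqrt(70)/105.
∫_0^4 (u')² dx = 131072/105, so ||u'||_L² = 256*sqrt(210)/105.
Ratio ||u||_L² / ||u'||_L² = 2*sqrt(3)/3.
Sharp Poincaré constant on H^1_0(0, 4) is C_P = L/π = 4/π, achieved by sin(π/4·x).
A polynomial bump cannot attain the sharp Poincaré constant (only the first sine eigenfunction does), so the ratio is strictly less than C_P, consistent with ||u||_L² ≤ C_P ||u'||_L².


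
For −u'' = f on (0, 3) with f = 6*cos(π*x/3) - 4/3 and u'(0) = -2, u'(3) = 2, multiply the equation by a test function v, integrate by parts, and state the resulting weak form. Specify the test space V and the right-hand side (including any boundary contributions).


V = H^1(0, 3) (v unrestricted at boundary; u is determined up to an additive constant); weak form: ∫_0^3 u'v' dx = ∫_0^3 (6*cos(π*x/3) - 4/3) v dx + 2·v(3) + 2·v(0) for all v ∈ V.

Multiply both sides by a test function v and integrate from 0 to 3:
  ∫_0^3 −u''(x) v(x) dx = ∫_0^3 f(x) v(x) dx.
Integrate the LHS by parts once:
  ∫_0^3 −u'' v dx = −[u'(x) v(x)]_0^3 + ∫_0^3 u'(x) v'(x) dx.
Thus ∫_0^3 u'(x) v'(x) dx = ∫_0^3 f(x) v(x) dx + [u'(x) v(x)]_0^3.
Choose V so that boundary terms are either known or forced to vanish.
u has inhomogeneous Neumann u'(0) = -2, u'(3) = 2. [u' v]_0^3 = (2)·v(3) − (-2)·v(0) = 2·v(3) + 2·v(0). Take V = H^1(0, 3); boundary term becomes part of RHS.
Weak formulation: find u (satisfying any essential BC) such that ∫_0^3 u'(x) v'(x) dx = ∫_0^3 f v dx + 2·v(3) + 2·v(0) for all v ∈ V (Neumann data are natural BCs: they enter the RHS as boundary terms).
Substituting f(x) = 6*cos(π*x/3) - 4/3, the right-hand side is ∫_0^3 (6*cos(π*x/3) - 4/3) v dx + 2·v(3) + 2·v(0).
Compatibility check (pure Neumann): taking v ≡ 1 ∈ V gives 0 = ∫_0^3 f dx + (2) − (-2), i.e. ∫_0^3 f dx must equal u'(0) − u'(3) = -4. Indeed ∫_0^3 (6*cos(π*x/3) - 4/3) dx = -4, so the data are compatible. The solution is then unique only up to an additive constant (fix it e.g. by requiring ∫_0^3 u dx = 0).


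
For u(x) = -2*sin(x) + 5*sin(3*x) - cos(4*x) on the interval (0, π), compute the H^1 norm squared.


||u||_{H^1(0,π)}^2 = 14348/105 + 275*π/2

u'(x) = 4*sin(4*x) - 2*cos(x) + 15*cos(3*x).
Expand u² and (u')² and integrate term by term on (0, π), using: for integers n ≥ 1, ∫_0^π sin²(nx) dx = ∫_0^π cos²(nx) dx = π/2; for n ≠ n', ∫_0^π sin(nx)sin(n'x) dx = ∫_0^π cos(nx)cos(n'x) dx = 0; and by product-to-sum, ∫_0^π sin(nx)cos(n'x) dx = ½∫_0^π [sin((n+n')x) + sin((n−n')x)] dx, which is 0 when n+n' is even and 2n/(n²−n'²) when n+n' is odd (it need not vanish on (0, π)).
  u² squared terms: (-1)²·∫cos(4x)² dx = 1·π/2 = π/2;  (-2)²·∫sin(x)² dx = 4·π/2 = 2*π;  (5)²·∫sin(3x)² dx = 25·π/2 = 25*π/2.
  u² cross terms: 2·(-1)·(-2)·∫cos(4x)·sin(x) dx = 4·(-2/15) = -8/15;  2·(-1)·(5)·∫cos(4x)·sin(3x) dx = -10·(-6/7) = 60/7;  2·(-2)·(5)·∫sin(x)·sin(3x) dx = -20·(0) = 0.
  So ∫_0^π u² dx = π/2 + 2*π + 25*π/2 − 8/15 + 60/7 + 0 = 844/105 + 15*π.
  (u')² squared terms: (-2)²·∫cos(x)² dx = 4·π/2 = 2*π;  (4)²·∫sin(4x)² dx = 16·π/2 = 8*π;  (15)²·∫cos(3x)² dx = 225·π/2 = 225*π/2.
  (u')² cross terms: 2·(-2)·(4)·∫cos(x)·sin(4x) dx = -16·(8/15) = -128/15;  2·(-2)·(15)·∫cos(x)·cos(3x) dx = -60·(0) = 0;  2·(4)·(15)·∫sin(4x)·cos(3x) dx = 120·(8/7) = 960/7.
  So ∫_0^π (u')² dx = 2*π + 8*π + 225*π/2 − 128/15 + 0 + 960/7 = 13504/105 + 245*π/2.
||u||_{H^1}^2 = (844/105 + 15*π) + (13504/105 + 245*π/2) = 14348/105 + 275*π/2.


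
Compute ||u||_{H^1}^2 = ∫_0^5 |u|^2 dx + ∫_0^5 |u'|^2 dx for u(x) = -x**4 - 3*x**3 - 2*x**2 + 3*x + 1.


||u||_{H^1}^2 = 277333775/252

The H^1 norm (squared) on an interval (0, L) is
  ||u||_{H^1}^2 = ∫_0^L u(x)^2 dx + ∫_0^L u'(x)^2 dx.
Compute u'(x) = -4*x**3 - 9*x**2 - 4*x + 3.
Then u(x)^2 = x**8 + 6*x**7 + 13*x**6 + 6*x**5 - 16*x**4 - 18*x**3 + 5*x**2 + 6*x + 1 and u'(x)^2 = 16*x**6 + 72*x**5 + 113*x**4 + 48*x**3 - 38*x**2 - 24*x + 9.
Integrate each monomial from 0 to 5 using ∫_0^5 c·x^n dx = c·5^(n+1)/(n+1):
  ∫_0^5 u(x)^2 dx = ∫_0^5 (x^8 + 6*x^7 + 13*x^6 + 6*x^5 - 16*x^4 - 18*x^3 + 5*x^2 + 6*x + 1) dx. Term by term:
    ∫_0^5 x^8 dx = 1953125/9;  ∫_0^5 6*x^7 dx = 1171875/4;  ∫_0^5 13*x^6 dx = 1015625/7;
    ∫_0^5 6*x^5 dx = 15625;  ∫_0^5 -16*x^4 dx = -10000;  ∫_0^5 -18*x^3 dx = -5625/2;
    ∫_0^5 5*x^2 dx = 625/3;  ∫_0^5 6*x dx = 75;  ∫_0^5 1 dx = 5.
  Sum: 1953125/9 + 1171875/4 + 1015625/7 + 15625 − 10000 − 5625/2 + 625/3 + 75 + 5 = 165859535/252.
  ∫_0^5 u'(x)^2 dx = ∫_0^5 (16*x^6 + 72*x^5 + 113*x^4 + 48*x^3 - 38*x^2 - 24*x + 9) dx. Term by term:
    ∫_0^5 16*x^6 dx = 1250000/7;  ∫_0^5 72*x^5 dx = 187500;  ∫_0^5 113*x^4 dx = 70625;
    ∫_0^5 48*x^3 dx = 7500;  ∫_0^5 -38*x^2 dx = -4750/3;  ∫_0^5 -24*x dx = -300;
    ∫_0^5 9 dx = 45.
  Sum: 1250000/7 + 187500 + 70625 + 7500 − 4750/3 − 300 + 45 = 9289520/21.
Adding: ||u||_{H^1}^2 = 165859535/252 + 9289520/21 = 277333775/252.


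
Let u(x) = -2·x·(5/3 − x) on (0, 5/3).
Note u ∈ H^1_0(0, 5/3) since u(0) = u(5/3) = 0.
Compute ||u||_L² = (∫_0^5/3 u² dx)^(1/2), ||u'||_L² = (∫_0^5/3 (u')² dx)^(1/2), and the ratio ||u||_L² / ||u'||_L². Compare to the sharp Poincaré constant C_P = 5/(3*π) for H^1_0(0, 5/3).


||u||_L² / ||u'||_L² = sqrt(10)/6 < C_P = 5/(3*π).

u(x) = -2·x·(5/3 − x), so u'(x) = 4*x - 10/3.
u(x) = -2·x·(5/3 − x) vanishes at x = 0 and x = 5/3, so u ∈ H^1_0(0, 5/3). Differentiate via the product rule and integrate the resulting polynomials term by term.
  ∫_0^5/3 u² dx = ∫_0^5/3 (4*x^4 - 40*x^3/3 + 100*x^2/9) dx. Term by term:
    ∫_0^5/3 4*x^4 dx = 2500/243;  ∫_0^5/3 -40*x^3/3 dx = -6250/243;  ∫_0^5/3 100*x^2/9 dx = 12500/729.
  Sum: 2500/243 − 6250/243 + 12500/729 = 1250/729.
  ∫_0^5/3 (u')² dx = ∫_0^5/3 (16*x^2 - 80*x/3 + 100/9) dx. Term by term:
    ∫_0^5/3 16*x^2 dx = 2000/81;  ∫_0^5/3 -80*x/3 dx = -1000/27;  ∫_0^5/3 100/9 dx = 500/27.
  Sum: 2000/81 − 1000/27 + 500/27 = 500/81.
∫_0^5/3 u² dx = 1250/729, so ||u||_L² = 25*sqrt(2)/27.
∫_0^5/3 (u')² dx = 500/81, so ||u'||_L² = 10*sqrt(5)/9.
Ratio ||u||_L² / ||u'||_L² = sqrt(10)/6.
Sharp Poincaré constant on H^1_0(0, 5/3) is C_P = L/π = 5/(3*π), achieved by sin(3*π/5·x).
A polynomial bump cannot attain the sharp Poincaré constant (only the first sine eigenfunction does), so the ratio is strictly less than C_P, consistent with ||u||_L² ≤ C_P ||u'||_L².


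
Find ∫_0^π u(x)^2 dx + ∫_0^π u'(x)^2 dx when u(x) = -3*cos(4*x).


||u||_{H^1(0,π)}^2 = 153*π/2

u'(x) = 12*sin(4*x).
Expand u² and (u')² and integrate term by term on (0, π), using: for integers n ≥ 1, ∫_0^π sin²(nx) dx = ∫_0^π cos²(nx) dx = π/2; for n ≠ n', ∫_0^π sin(nx)sin(n'x) dx = ∫_0^π cos(nx)cos(n'x) dx = 0; and by product-to-sum, ∫_0^π sin(nx)cos(n'x) dx = ½∫_0^π [sin((n+n')x) + sin((n−n')x)] dx, which is 0 when n+n' is even and 2n/(n²−n'²) when n+n' is odd (it need not vanish on (0, π)).
  u² squared terms: (-3)²·∫cos(4x)² dx = 9·π/2 = 9*π/2.
  So ∫_0^π u² dx = 9*π/2.
  (u')² squared terms: (12)²·∫sin(4x)² dx = 144·π/2 = 72*π.
  So ∫_0^π (u')² dx = 72*π.
||u||_{H^1}^2 = (9*π/2) + (72*π) = 153*π/2.


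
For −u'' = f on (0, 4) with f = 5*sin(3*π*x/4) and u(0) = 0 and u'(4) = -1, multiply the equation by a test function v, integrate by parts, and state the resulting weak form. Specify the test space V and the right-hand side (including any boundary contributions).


V = {v ∈ H^1(0, 4) : v(0) = 0} (test functions vanish at x = 0 where u is specified); weak form: ∫_0^4 u'v' dx = ∫_0^4 (5*sin(3*π*x/4)) v dx − v(4) for all v ∈ V.

Multiply both sides by a test function v and integrate from 0 to 4:
  ∫_0^4 −u''(x) v(x) dx = ∫_0^4 f(x) v(x) dx.
Integrate the LHS by parts once:
  ∫_0^4 −u'' v dx = −[u'(x) v(x)]_0^4 + ∫_0^4 u'(x) v'(x) dx.
Thus ∫_0^4 u'(x) v'(x) dx = ∫_0^4 f(x) v(x) dx + [u'(x) v(x)]_0^4.
Choose V so that boundary terms are either known or forced to vanish.
Mixed BC: u(0) = 0 (Dirichlet) and u'(4) = -1 (Neumann). Define V = {v ∈ H^1(0, 4) : v(0) = 0}. Then [u' v]_0^4 = u'(4)·v(4) − u'(0)·0 = − v(4).
Weak formulation: find u (satisfying any essential BC) such that ∫_0^4 u'(x) v'(x) dx = ∫_0^4 f v dx − v(4) for all v ∈ V (Dirichlet at 0 absorbed into V; Neumann datum at x = 4 contributes the boundary term).
Substituting f(x) = 5*sin(3*π*x/4), the right-hand side is ∫_0^4 (5*sin(3*π*x/4)) v dx − v(4).


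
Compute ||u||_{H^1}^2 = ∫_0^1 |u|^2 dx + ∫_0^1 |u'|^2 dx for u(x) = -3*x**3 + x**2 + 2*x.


||u||_{H^1}^2 = 104/21

The H^1 norm (squared) on an interval (0, L) is
  ||u||_{H^1}^2 = ∫_0^L u(x)^2 dx + ∫_0^L u'(x)^2 dx.
Compute u'(x) = -9*x**2 + 2*x + 2.
Then u(x)^2 = 9*x**6 - 6*x**5 - 11*x**4 + 4*x**3 + 4*x**2 and u'(x)^2 = 81*x**4 - 36*x**3 - 32*x**2 + 8*x + 4.
Integrate each monomial from 0 to 1 using ∫_0^1 c·x^n dx = c·1^(n+1)/(n+1):
  ∫_0^1 u(x)^2 dx = ∫_0^1 (9*x^6 - 6*x^5 - 11*x^4 + 4*x^3 + 4*x^2) dx. Term by term:
    ∫_0^1 9*x^6 dx = 9/7;  ∫_0^1 -6*x^5 dx = -1;  ∫_0^1 -11*x^4 dx = -11/5;
    ∫_0^1 4*x^3 dx = 1;  ∫_0^1 4*x^2 dx = 4/3.
  Sum: 9/7 − 1 − 11/5 + 1 + 4/3 = 44/105.
  ∫_0^1 u'(x)^2 dx = ∫_0^1 (81*x^4 - 36*x^3 - 32*x^2 + 8*x + 4) dx. Term by term:
    ∫_0^1 81*x^4 dx = 81/5;  ∫_0^1 -36*x^3 dx = -9;  ∫_0^1 -32*x^2 dx = -32/3;
    ∫_0^1 8*x dx = 4;  ∫_0^1 4 dx = 4.
  Sum: 81/5 − 9 − 32/3 + 4 + 4 = 68/15.
Adding: ||u||_{H^1}^2 = 44/105 + 68/15 = 104/21.


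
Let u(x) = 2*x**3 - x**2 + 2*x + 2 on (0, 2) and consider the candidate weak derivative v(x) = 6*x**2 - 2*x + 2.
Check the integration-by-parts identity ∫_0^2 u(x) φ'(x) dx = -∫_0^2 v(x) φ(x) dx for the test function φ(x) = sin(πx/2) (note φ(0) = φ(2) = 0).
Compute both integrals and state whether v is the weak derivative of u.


LHS = -48/π + 192/π^3, RHS = -48/π + 192/π^3. Yes, v = u' weakly.

u(x) = 2*x**3 - x**2 + 2*x + 2, classical derivative u'(x) = 6*x**2 - 2*x + 2.
φ(x) = sin(πx/2), so φ'(x) = π*cos(π*x/2)/2.
Note φ(0) = φ(2) = 0, so the boundary term u·φ vanishes.
LHS = ∫_0^2 u(x) φ'(x) dx = ∫_0^2 (π*x^3*cos(π*x/2) - π*x^2*cos(π*x/2)/2 + π*x*cos(π*x/2) + π*cos(π*x/2)) dx. Term by term:
  ∫_0^2 π*cos(π*x/2) dx = 0;  ∫_0^2 π*x*cos(π*x/2) dx = -8/π;  ∫_0^2 π*x^3*cos(π*x/2) dx = -48/π + 192/π^3;
  ∫_0^2 -π*x^2*cos(π*x/2)/2 dx = 8/π.
Sum: 0 − 8/π + -48/π + 192/π^3 + 8/π = -48/π + 192/π^3.
So LHS = -48/π + 192/π^3.
∫_0^2 v(x) φ(x) dx = ∫_0^2 (6*x^2*sin(π*x/2) - 2*x*sin(π*x/2) + 2*sin(π*x/2)) dx. Term by term:
  ∫_0^2 2*sin(π*x/2) dx = 8/π;  ∫_0^2 -2*x*sin(π*x/2) dx = -8/π;  ∫_0^2 6*x^2*sin(π*x/2) dx = -192/π^3 + 48/π.
Sum: 8/π − 8/π + -192/π^3 + 48/π = -192/π^3 + 48/π.
So RHS = -∫_0^2 v(x) φ(x) dx = -48/π + 192/π^3.
LHS = RHS, so the identity holds for this test φ.
Moreover u is smooth here and v(x) = u'(x) = 6*x**2 - 2*x + 2 pointwise, so the identity holds for every test function. Hence v is the weak derivative of u.


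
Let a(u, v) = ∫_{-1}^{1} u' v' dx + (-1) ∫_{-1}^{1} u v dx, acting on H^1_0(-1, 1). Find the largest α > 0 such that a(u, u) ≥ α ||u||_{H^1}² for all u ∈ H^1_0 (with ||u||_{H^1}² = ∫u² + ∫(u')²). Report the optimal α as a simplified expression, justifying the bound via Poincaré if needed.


α = (-4 + π^2)/(4 + π^2)

Coercivity of a(·,·) on H^1_0(-1, 1) means a(u, u) ≥ α ||u||_{H^1}² for every u ∈ H^1_0.
The interval has length L = 2, and Poincaré/coercivity depend only on L. Here a(u, u) = ∫(u')² + (-1)·∫u².
Here c = -1 < 0 with |c| < (π/L)² = π^2/4, so coercivity still holds. The condition a(u,u) ≥ α||u||_{H^1}² reads (1−α)∫(u')² ≥ (α−c)∫u². Any admissible α is ≤ 1 (rapidly oscillating u have ∫u²/∫(u')² → 0), and α = 1 would force 0 ≥ (1−c)∫u², impossible since c < 1; so 1−α > 0. By the sharp Poincaré inequality on H^1_0 of an interval of length L, ∫(u')² ≥ (π/L)²∫u² with equality for the first sine mode sin(π(x−x₀)/L) (x₀ the left endpoint), so the inequality holds for all u iff (1−α)(π/L)² ≥ α − c, i.e. α ≤ ((π/L)² + c)/((π/L)² + 1) = (1 + c(L/π)²)/(1 + (L/π)²). (Direct route, valid since c ≤ 0: Poincaré gives c∫u² ≥ c(L/π)²∫(u')², so a(u,u) ≥ (1 + c(L/π)²)∫(u')², while ||u||_{H^1}² ≤ (1 + (L/π)²)∫(u')²; dividing yields the same α.) With (π/L)² = π^2/4 and c = -1, the largest admissible constant is α = ((π/L)² + c)/((π/L)² + 1).
Simplifying, α = (-4 + π^2)/(4 + π^2).


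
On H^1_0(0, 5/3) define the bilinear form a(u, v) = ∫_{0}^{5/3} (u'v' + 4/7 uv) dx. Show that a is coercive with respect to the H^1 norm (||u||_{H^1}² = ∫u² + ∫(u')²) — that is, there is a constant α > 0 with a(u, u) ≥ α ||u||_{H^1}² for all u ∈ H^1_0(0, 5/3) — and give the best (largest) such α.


α = (100 + 63*π^2)/(7*(25 + 9*π^2))

Coercivity of a(·,·) on H^1_0(0, 5/3) means a(u, u) ≥ α ||u||_{H^1}² for every u ∈ H^1_0.
The interval has length L = 5/3, and Poincaré/coercivity depend only on L. Here a(u, u) = ∫(u')² + (4/7)·∫u².
Here 0 < c = 4/7 < 1. The condition a(u,u) ≥ α||u||_{H^1}² reads (1−α)∫(u')² ≥ (α−c)∫u². Any admissible α is ≤ 1 (rapidly oscillating u have ∫u²/∫(u')² → 0), and α = 1 would force 0 ≥ (1−c)∫u², impossible since c < 1; so 1−α > 0. By the sharp Poincaré inequality on H^1_0 of an interval of length L, ∫(u')² ≥ (π/L)²∫u² with equality for the first sine mode sin(π(x−x₀)/L) (x₀ the left endpoint), so the inequality holds for all u iff (1−α)(π/L)² ≥ α − c, i.e. α ≤ ((π/L)² + c)/((π/L)² + 1) = (1 + c(L/π)²)/(1 + (L/π)²). With (π/L)² = 9*π^2/25 and c = 4/7, the largest admissible constant is α = ((π/L)² + c)/((π/L)² + 1).
Simplifying, α = (100 + 63*π^2)/(7*(25 + 9*π^2)).


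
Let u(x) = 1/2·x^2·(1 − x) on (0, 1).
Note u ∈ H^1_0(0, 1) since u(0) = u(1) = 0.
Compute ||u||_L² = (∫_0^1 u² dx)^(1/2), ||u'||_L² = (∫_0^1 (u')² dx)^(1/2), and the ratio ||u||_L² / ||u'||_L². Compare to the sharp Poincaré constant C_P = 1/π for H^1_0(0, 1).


||u||_L² / ||u'||_L² = sqrt(14)/14 < C_P = 1/π.

u(x) = 1/2·x^2·(1 − x), so u'(x) = x*(2 - 3*x)/2.
u(x) = 1/2·x^2·(1 − x) vanishes at x = 0 and x = 1, so u ∈ H^1_0(0, 1). Differentiate via the product rule and integrate the resulting polynomials term by term.
  ∫_0^1 u² dx = ∫_0^1 (x^6/4 - x^5/2 + x^4/4) dx. Term by term:
    ∫_0^1 x^6/4 dx = 1/28;  ∫_0^1 -x^5/2 dx = -1/12;  ∫_0^1 x^4/4 dx = 1/20.
  Sum: 1/28 − 1/12 + 1/20 = 1/420.
  ∫_0^1 (u')² dx = ∫_0^1 (9*x^4/4 - 3*x^3 + x^2) dx. Term by term:
    ∫_0^1 9*x^4/4 dx = 9/20;  ∫_0^1 -3*x^3 dx = -3/4;  ∫_0^1 x^2 dx = 1/3.
  Sum: 9/20 − 3/4 + 1/3 = 1/30.
∫_0^1 u² dx = 1/420, so ||u||_L² = sqrt(105)/210.
∫_0^1 (u')² dx = 1/30, so ||u'||_L² = sqrt(30)/30.
Ratio ||u||_L² / ||u'||_L² = sqrt(14)/14.
Sharp Poincaré constant on H^1_0(0, 1) is C_P = L/π = 1/π, achieved by sin(π·x).
A polynomial bump cannot attain the sharp Poincaré constant (only the first sine eigenfunction does), so the ratio is strictly less than C_P, consistent with ||u||_L² ≤ C_P ||u'||_L².


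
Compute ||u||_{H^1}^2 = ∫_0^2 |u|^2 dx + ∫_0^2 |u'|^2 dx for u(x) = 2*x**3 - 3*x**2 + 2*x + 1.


||u||_{H^1}^2 = 9346/105

The H^1 norm (squared) on an interval (0, L) is
  ||u||_{H^1}^2 = ∫_0^L u(x)^2 dx + ∫_0^L u'(x)^2 dx.
Compute u'(x) = 6*x**2 - 6*x + 2.
Then u(x)^2 = 4*x**6 - 12*x**5 + 17*x**4 - 8*x**3 - 2*x**2 + 4*x + 1 and u'(x)^2 = 36*x**4 - 72*x**3 + 60*x**2 - 24*x + 4.
Integrate each monomial from 0 to 2 using ∫_0^2 c·x^n dx = c·2^(n+1)/(n+1):
  ∫_0^2 u(x)^2 dx = ∫_0^2 (4*x^6 - 12*x^5 + 17*x^4 - 8*x^3 - 2*x^2 + 4*x + 1) dx. Term by term:
    ∫_0^2 4*x^6 dx = 512/7;  ∫_0^2 -12*x^5 dx = -128;  ∫_0^2 17*x^4 dx = 544/5;
    ∫_0^2 -8*x^3 dx = -32;  ∫_0^2 -2*x^2 dx = -16/3;  ∫_0^2 4*x dx = 8;
    ∫_0^2 1 dx = 2.
  Sum: 512/7 − 128 + 544/5 − 32 − 16/3 + 8 + 2 = 2794/105.
  ∫_0^2 u'(x)^2 dx = ∫_0^2 (36*x^4 - 72*x^3 + 60*x^2 - 24*x + 4) dx. Term by term:
    ∫_0^2 36*x^4 dx = 1152/5;  ∫_0^2 -72*x^3 dx = -288;  ∫_0^2 60*x^2 dx = 160;
    ∫_0^2 -24*x dx = -48;  ∫_0^2 4 dx = 8.
  Sum: 1152/5 − 288 + 160 − 48 + 8 = 312/5.
Adding: ||u||_{H^1}^2 = 2794/105 + 312/5 = 9346/105.


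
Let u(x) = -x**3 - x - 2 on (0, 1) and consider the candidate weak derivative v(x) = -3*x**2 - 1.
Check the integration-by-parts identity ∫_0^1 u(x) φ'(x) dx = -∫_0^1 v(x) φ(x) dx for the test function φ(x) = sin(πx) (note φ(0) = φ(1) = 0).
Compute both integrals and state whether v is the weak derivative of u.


LHS = -12/π^3 + 5/π, RHS = -12/π^3 + 5/π. Yes, v = u' weakly.

u(x) = -x**3 - x - 2, classical derivative u'(x) = -3*x**2 - 1.
φ(x) = sin(πx), so φ'(x) = π*cos(π*x).
Note φ(0) = φ(1) = 0, so the boundary term u·φ vanishes.
LHS = ∫_0^1 u(x) φ'(x) dx = ∫_0^1 (-π*x^3*cos(π*x) - π*x*cos(π*x) - 2*π*cos(π*x)) dx. Term by term:
  ∫_0^1 -2*π*cos(π*x) dx = 0;  ∫_0^1 -π*x*cos(π*x) dx = 2/π;  ∫_0^1 -π*x^3*cos(π*x) dx = -12/π^3 + 3/π.
Sum: 0 + 2/π + -12/π^3 + 3/π = -12/π^3 + 5/π.
So LHS = -12/π^3 + 5/π.
∫_0^1 v(x) φ(x) dx = ∫_0^1 (-3*x^2*sin(π*x) - sin(π*x)) dx. Term by term:
  ∫_0^1 -sin(π*x) dx = -2/π;  ∫_0^1 -3*x^2*sin(π*x) dx = -3/π + 12/π^3.
Sum: -2/π + -3/π + 12/π^3 = -5/π + 12/π^3.
So RHS = -∫_0^1 v(x) φ(x) dx = -12/π^3 + 5/π.
LHS = RHS, so the identity holds for this test φ.
Moreover u is smooth here and v(x) = u'(x) = -3*x**2 - 1 pointwise, so the identity holds for every test function. Hence v is the weak derivative of u.


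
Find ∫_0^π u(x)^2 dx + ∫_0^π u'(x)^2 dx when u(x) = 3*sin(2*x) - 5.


||u||_{H^1(0,π)}^2 = 95*π/2

u'(x) = 6*cos(2*x).
Expand u² and (u')² and integrate term by term on (0, π), using: for integers n ≥ 1, ∫_0^π sin²(nx) dx = ∫_0^π cos²(nx) dx = π/2; for n ≠ n', ∫_0^π sin(nx)sin(n'x) dx = ∫_0^π cos(nx)cos(n'x) dx = 0; and by product-to-sum, ∫_0^π sin(nx)cos(n'x) dx = ½∫_0^π [sin((n+n')x) + sin((n−n')x)] dx, which is 0 when n+n' is even and 2n/(n²−n'²) when n+n' is odd (it need not vanish on (0, π)). For the constant mode: ∫_0^π 1 dx = π, ∫_0^π cos(nx) dx = 0, ∫_0^π sin(nx) dx = (1−(−1)^n)/n.
  u² squared terms: (-5)²·∫1 dx = 25·π = 25*π;  (3)²·∫sin(2x)² dx = 9·π/2 = 9*π/2.
  u² cross terms: 2·(-5)·(3)·∫1·sin(2x) dx = -30·(0) = 0.
  So ∫_0^π u² dx = 25*π + 9*π/2 + 0 = 59*π/2.
  (u')² squared terms: (6)²·∫cos(2x)² dx = 36·π/2 = 18*π.
  So ∫_0^π (u')² dx = 18*π.
||u||_{H^1}^2 = (59*π/2) + (18*π) = 95*π/2.


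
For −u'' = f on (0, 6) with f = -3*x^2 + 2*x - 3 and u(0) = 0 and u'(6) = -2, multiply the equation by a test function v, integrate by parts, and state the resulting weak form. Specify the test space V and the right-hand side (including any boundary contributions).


V = {v ∈ H^1(0, 6) : v(0) = 0} (test functions vanish at x = 0 where u is specified); weak form: ∫_0^6 u'v' dx = ∫_0^6 (-3*x^2 + 2*x - 3) v dx − 2·v(6) for all v ∈ V.

Multiply both sides by a test function v and integrate from 0 to 6:
  ∫_0^6 −u''(x) v(x) dx = ∫_0^6 f(x) v(x) dx.
Integrate the LHS by parts once:
  ∫_0^6 −u'' v dx = −[u'(x) v(x)]_0^6 + ∫_0^6 u'(x) v'(x) dx.
Thus ∫_0^6 u'(x) v'(x) dx = ∫_0^6 f(x) v(x) dx + [u'(x) v(x)]_0^6.
Choose V so that boundary terms are either known or forced to vanish.
Mixed BC: u(0) = 0 (Dirichlet) and u'(6) = -2 (Neumann). Define V = {v ∈ H^1(0, 6) : v(0) = 0}. Then [u' v]_0^6 = u'(6)·v(6) − u'(0)·0 = − 2·v(6).
Weak formulation: find u (satisfying any essential BC) such that ∫_0^6 u'(x) v'(x) dx = ∫_0^6 f v dx − 2·v(6) for all v ∈ V (Dirichlet at 0 absorbed into V; Neumann datum at x = 6 contributes the boundary term).
Substituting f(x) = -3*x^2 + 2*x - 3, the right-hand side is ∫_0^6 (-3*x^2 + 2*x - 3) v dx − 2·v(6).


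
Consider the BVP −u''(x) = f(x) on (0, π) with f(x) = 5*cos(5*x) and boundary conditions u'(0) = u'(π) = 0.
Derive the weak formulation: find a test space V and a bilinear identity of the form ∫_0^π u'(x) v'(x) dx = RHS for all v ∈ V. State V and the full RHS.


V = H^1(0, π) (no boundary constraint on v; u is determined up to an additive constant); weak form: ∫_0^π u'v' dx = ∫_0^π (5*cos(5*x)) v dx for all v ∈ V.

Multiply both sides by a test function v and integrate from 0 to π:
  ∫_0^π −u''(x) v(x) dx = ∫_0^π f(x) v(x) dx.
Integrate the LHS by parts once:
  ∫_0^π −u'' v dx = −[u'(x) v(x)]_0^π + ∫_0^π u'(x) v'(x) dx.
Thus ∫_0^π u'(x) v'(x) dx = ∫_0^π f(x) v(x) dx + [u'(x) v(x)]_0^π.
Choose V so that boundary terms are either known or forced to vanish.
u has homogeneous Neumann: u'(0) = u'(π) = 0. So [u' v]_0^π = 0·v(π) − 0·v(0) = 0 for any v; take V = H^1(0, π).
Weak formulation: find u (satisfying any essential BC) such that ∫_0^π u'(x) v'(x) dx = ∫_0^π f v dx for all v ∈ V (homogeneous Neumann, so boundary terms vanish).
Substituting f(x) = 5*cos(5*x), the right-hand side is ∫_0^π (5*cos(5*x)) v dx.
Compatibility check (pure Neumann): taking v ≡ 1 ∈ V gives 0 = ∫_0^π f dx + (0) − (0), i.e. ∫_0^π f dx must equal u'(0) − u'(π) = 0. Indeed ∫_0^π (5*cos(5*x)) dx = 0, so the data are compatible. The solution is then unique only up to an additive constant (fix it e.g. by requiring ∫_0^π u dx = 0).


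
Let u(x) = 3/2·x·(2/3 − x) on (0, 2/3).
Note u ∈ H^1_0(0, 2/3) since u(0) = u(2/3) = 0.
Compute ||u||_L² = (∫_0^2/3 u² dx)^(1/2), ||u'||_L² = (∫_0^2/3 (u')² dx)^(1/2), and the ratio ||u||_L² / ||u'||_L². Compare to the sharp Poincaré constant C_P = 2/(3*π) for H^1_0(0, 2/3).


||u||_L² / ||u'||_L² = sqrt(10)/15 < C_P = 2/(3*π).

u(x) = 3/2·x·(2/3 − x), so u'(x) = 1 - 3*x.
u(x) = 3/2·x·(2/3 − x) vanishes at x = 0 and x = 2/3, so u ∈ H^1_0(0, 2/3). Differentiate via the product rule and integrate the resulting polynomials term by term.
  ∫_0^2/3 u² dx = ∫_0^2/3 (9*x^4/4 - 3*x^3 + x^2) dx. Term by term:
    ∫_0^2/3 9*x^4/4 dx = 8/135;  ∫_0^2/3 -3*x^3 dx = -4/27;  ∫_0^2/3 x^2 dx = 8/81.
  Sum: 8/135 − 4/27 + 8/81 = 4/405.
  ∫_0^2/3 (u')² dx = ∫_0^2/3 (9*x^2 - 6*x + 1) dx. Term by term:
    ∫_0^2/3 9*x^2 dx = 8/9;  ∫_0^2/3 -6*x dx = -4/3;  ∫_0^2/3 1 dx = 2/3.
  Sum: 8/9 − 4/3 + 2/3 = 2/9.
∫_0^2/3 u² dx = 4/405, so ||u||_L² = 2*sqrt(5)/45.
∫_0^2/3 (u')² dx = 2/9, so ||u'||_L² = sqrt(2)/3.
Ratio ||u||_L² / ||u'||_L² = sqrt(10)/15.
Sharp Poincaré constant on H^1_0(0, 2/3) is C_P = L/π = 2/(3*π), achieved by sin(3*π/2·x).
A polynomial bump cannot attain the sharp Poincaré constant (only the first sine eigenfunction does), so the ratio is strictly less than C_P, consistent with ||u||_L² ≤ C_P ||u'||_L².


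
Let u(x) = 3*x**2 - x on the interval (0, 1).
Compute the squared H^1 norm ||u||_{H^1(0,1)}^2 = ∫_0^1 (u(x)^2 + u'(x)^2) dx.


||u||_{H^1}^2 = 229/30

The H^1 norm (squared) on an interval (0, L) is
  ||u||_{H^1}^2 = ∫_0^L u(x)^2 dx + ∫_0^L u'(x)^2 dx.
Compute u'(x) = 6*x - 1.
Then u(x)^2 = 9*x**4 - 6*x**3 + x**2 and u'(x)^2 = 36*x**2 - 12*x + 1.
Integrate each monomial from 0 to 1 using ∫_0^1 c·x^n dx = c·1^(n+1)/(n+1):
  ∫_0^1 u(x)^2 dx = ∫_0^1 (9*x^4 - 6*x^3 + x^2) dx. Term by term:
    ∫_0^1 9*x^4 dx = 9/5;  ∫_0^1 -6*x^3 dx = -3/2;  ∫_0^1 x^2 dx = 1/3.
  Sum: 9/5 − 3/2 + 1/3 = 19/30.
  ∫_0^1 u'(x)^2 dx = ∫_0^1 (36*x^2 - 12*x + 1) dx. Term by term:
    ∫_0^1 36*x^2 dx = 12;  ∫_0^1 -12*x dx = -6;  ∫_0^1 1 dx = 1.
  Sum: 12 − 6 + 1 = 7.
Adding: ||u||_{H^1}^2 = 19/30 + 7 = 229/30.


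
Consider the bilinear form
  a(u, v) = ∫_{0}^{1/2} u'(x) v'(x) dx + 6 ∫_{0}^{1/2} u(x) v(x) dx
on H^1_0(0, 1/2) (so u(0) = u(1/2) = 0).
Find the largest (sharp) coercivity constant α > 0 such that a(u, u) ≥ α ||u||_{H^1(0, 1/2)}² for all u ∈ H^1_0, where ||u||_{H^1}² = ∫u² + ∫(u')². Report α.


α = 1

Coercivity of a(·,·) on H^1_0(0, 1/2) means a(u, u) ≥ α ||u||_{H^1}² for every u ∈ H^1_0.
The interval has length L = 1/2, and Poincaré/coercivity depend only on L. Here a(u, u) = ∫(u')² + (6)·∫u².
Here c = 6 ≥ 1, so a(u,u) = ∫(u')² + c∫u² ≥ ∫(u')² + ∫u² = ||u||_{H^1}², i.e. α = 1 works. No larger α is possible: a(u,u) ≥ α||u||_{H^1}² means (1−α)∫(u')² ≥ (α−c)∫u², and for the modes u_n = sin(nπ(x−x₀)/L) (x₀ the left endpoint) one has ∫u_n²/∫(u_n')² = (L/(nπ))² → 0, so a(u_n,u_n)/||u_n||_{H^1}² → 1. Hence the optimal constant is α = 1.
Therefore α = 1.


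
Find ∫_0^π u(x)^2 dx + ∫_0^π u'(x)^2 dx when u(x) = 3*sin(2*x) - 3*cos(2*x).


||u||_{H^1(0,π)}^2 = 45*π

u'(x) = 6*sin(2*x) + 6*cos(2*x).
Expand u² and (u')² and integrate term by term on (0, π), using: for integers n ≥ 1, ∫_0^π sin²(nx) dx = ∫_0^π cos²(nx) dx = π/2; for n ≠ n', ∫_0^π sin(nx)sin(n'x) dx = ∫_0^π cos(nx)cos(n'x) dx = 0; and by product-to-sum, ∫_0^π sin(nx)cos(n'x) dx = ½∫_0^π [sin((n+n')x) + sin((n−n')x)] dx, which is 0 when n+n' is even and 2n/(n²−n'²) when n+n' is odd (it need not vanish on (0, π)).
  u² squared terms: (-3)²·∫cos(2x)² dx = 9·π/2 = 9*π/2;  (3)²·∫sin(2x)² dx = 9·π/2 = 9*π/2.
  u² cross terms: 2·(-3)·(3)·∫cos(2x)·sin(2x) dx = -18·(0) = 0.
  So ∫_0^π u² dx = 9*π/2 + 9*π/2 + 0 = 9*π.
  (u')² squared terms: (6)²·∫cos(2x)² dx = 36·π/2 = 18*π;  (6)²·∫sin(2x)² dx = 36·π/2 = 18*π.
  (u')² cross terms: 2·(6)·(6)·∫cos(2x)·sin(2x) dx = 72·(0) = 0.
  So ∫_0^π (u')² dx = 18*π + 18*π + 0 = 36*π.
||u||_{H^1}^2 = (9*π) + (36*π) = 45*π.


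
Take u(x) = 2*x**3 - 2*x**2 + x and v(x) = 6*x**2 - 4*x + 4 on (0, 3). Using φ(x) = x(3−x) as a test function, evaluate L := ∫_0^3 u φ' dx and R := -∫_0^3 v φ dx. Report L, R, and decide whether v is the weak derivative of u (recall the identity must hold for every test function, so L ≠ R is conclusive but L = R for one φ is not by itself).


LHS = -252/5, RHS = -639/10. No, v is not the weak derivative of u.

u(x) = 2*x**3 - 2*x**2 + x, classical derivative u'(x) = 6*x**2 - 4*x + 1.
φ(x) = x(3−x), so φ'(x) = 3 - 2*x.
Note φ(0) = φ(3) = 0, so the boundary term u·φ vanishes.
LHS = ∫_0^3 u(x) φ'(x) dx = ∫_0^3 (-4*x^4 + 10*x^3 - 8*x^2 + 3*x) dx. Term by term:
  ∫_0^3 -4*x^4 dx = -972/5;  ∫_0^3 10*x^3 dx = 405/2;  ∫_0^3 -8*x^2 dx = -72;
  ∫_0^3 3*x dx = 27/2.
Sum: -972/5 + 405/2 − 72 + 27/2 = -252/5.
So LHS = -252/5.
∫_0^3 v(x) φ(x) dx = ∫_0^3 (-6*x^4 + 22*x^3 - 16*x^2 + 12*x) dx. Term by term:
  ∫_0^3 -6*x^4 dx = -1458/5;  ∫_0^3 22*x^3 dx = 891/2;  ∫_0^3 -16*x^2 dx = -144;
  ∫_0^3 12*x dx = 54.
Sum: -1458/5 + 891/2 − 144 + 54 = 639/10.
So RHS = -∫_0^3 v(x) φ(x) dx = -639/10.
LHS − RHS = 27/2 ≠ 0, so the identity fails.
(For a valid weak derivative the identity must hold for EVERY test function, in particular this one. The failure shows v is NOT the weak derivative of u.)
Correct weak derivative would be u'(x) = 6*x**2 - 4*x + 1.


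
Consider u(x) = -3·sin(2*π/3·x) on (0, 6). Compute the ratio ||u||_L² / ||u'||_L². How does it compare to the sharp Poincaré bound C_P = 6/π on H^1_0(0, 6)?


||u||_L² / ||u'||_L² = 3/(2*π) < C_P = 6/π.

u(x) = -3·sin(2*π/3·x), so u'(x) = -2*π*cos(2*π*x/3).
Writing u(x) = A·sin(kπx/L) with A = -3 and k = 4, use ∫_0^L sin²(kπx/L) dx = L/2 and ∫_0^L cos²(kπx/L) dx = L/2.
u² = 9·sin²(2*π/3·x) and (u')² = 4*π^2·cos²(2*π/3·x), and each of sin², cos² integrates to L/2 = 3 over (0, 6).
∫_0^6 u² dx = 27, so ||u||_L² = 3*sqrt(3).
∫_0^6 (u')² dx = 12*π^2, so ||u'||_L² = 2*sqrt(3)*π.
Ratio ||u||_L² / ||u'||_L² = 3/(2*π).
Sharp Poincaré constant on H^1_0(0, 6) is C_P = L/π = 6/π, achieved by sin(π/6·x).
This is the k = 4 harmonic; the ratio L/(kπ) is strictly less than C_P = L/π, consistent with the sharp inequality ||u||_L² ≤ C_P ||u'||_L².


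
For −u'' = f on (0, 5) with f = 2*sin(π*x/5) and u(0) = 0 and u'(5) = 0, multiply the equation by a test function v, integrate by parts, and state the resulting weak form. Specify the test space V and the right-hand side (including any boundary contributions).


V = {v ∈ H^1(0, 5) : v(0) = 0} (test functions vanish at x = 0 where u is specified); weak form: ∫_0^5 u'v' dx = ∫_0^5 (2*sin(π*x/5)) v dx for all v ∈ V.

Multiply both sides by a test function v and integrate from 0 to 5:
  ∫_0^5 −u''(x) v(x) dx = ∫_0^5 f(x) v(x) dx.
Integrate the LHS by parts once:
  ∫_0^5 −u'' v dx = −[u'(x) v(x)]_0^5 + ∫_0^5 u'(x) v'(x) dx.
Thus ∫_0^5 u'(x) v'(x) dx = ∫_0^5 f(x) v(x) dx + [u'(x) v(x)]_0^5.
Choose V so that boundary terms are either known or forced to vanish.
Mixed BC: u(0) = 0 (Dirichlet) and u'(5) = 0 (Neumann). Define V = {v ∈ H^1(0, 5) : v(0) = 0}. Then [u' v]_0^5 = u'(5)·v(5) − u'(0)·0 = 0.
Weak formulation: find u (satisfying any essential BC) such that ∫_0^5 u'(x) v'(x) dx = ∫_0^5 f v dx for all v ∈ V (Dirichlet at 0 absorbed into V; the Neumann datum at x = 5 is zero, so no boundary term remains).
Substituting f(x) = 2*sin(π*x/5), the right-hand side is ∫_0^5 (2*sin(π*x/5)) v dx.
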